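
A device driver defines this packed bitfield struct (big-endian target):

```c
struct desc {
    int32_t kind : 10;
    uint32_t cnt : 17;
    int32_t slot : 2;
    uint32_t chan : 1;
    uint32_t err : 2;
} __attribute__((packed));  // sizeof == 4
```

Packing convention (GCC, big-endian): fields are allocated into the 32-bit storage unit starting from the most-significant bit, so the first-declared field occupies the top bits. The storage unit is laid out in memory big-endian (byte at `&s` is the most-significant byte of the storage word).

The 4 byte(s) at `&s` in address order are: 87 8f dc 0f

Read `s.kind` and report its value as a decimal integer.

[0]=0x87 [1]=0x8f [2]=0xdc [3]=0x0f (big-endian) → word 0x878fdc0f
kind:10 @ bit 22 → (0x878fdc0f>>22)&0x3ff = 0x21e  ←
cnt:17 @ bit 5 → (0x878fdc0f>>5)&0x1ffff = 0x7ee0
slot:2 @ bit 3 → (0x878fdc0f>>3)&0x3 = 0x1
chan:1 @ bit 2 → (0x878fdc0f>>2)&0x1 = 0x1
err:2 @ bit 0 → (0x878fdc0f>>0)&0x3 = 0x3
kind signed 10b, MSB=1: 542 - 1024 = -482

-482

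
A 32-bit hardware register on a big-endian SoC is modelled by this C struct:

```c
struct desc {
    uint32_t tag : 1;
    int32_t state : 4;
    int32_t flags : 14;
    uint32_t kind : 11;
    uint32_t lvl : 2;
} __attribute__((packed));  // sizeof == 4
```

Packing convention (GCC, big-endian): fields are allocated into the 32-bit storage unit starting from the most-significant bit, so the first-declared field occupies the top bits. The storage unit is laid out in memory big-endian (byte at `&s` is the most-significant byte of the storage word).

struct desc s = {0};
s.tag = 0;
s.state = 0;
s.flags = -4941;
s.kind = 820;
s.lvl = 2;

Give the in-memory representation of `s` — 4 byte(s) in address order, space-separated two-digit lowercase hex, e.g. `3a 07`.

05 96 6c d2

tag (1b) val=0 bits=0x0 at bit 31: 0x00000000
state (4b) val=0 bits=0x0 at bit 27: 0x00000000
flags (14b) val=-4941 bits=0x2cb3 at bit 13: 0x05966000
kind (11b) val=820 bits=0x334 at bit 2: 0x05966cd0
lvl (2b) val=2 bits=0x2 at bit 0: 0x05966cd2
word = 0x05966cd2 → big-endian bytes:
  [0]=0x05  [1]=0x96  [2]=0x6c  [3]=0xd2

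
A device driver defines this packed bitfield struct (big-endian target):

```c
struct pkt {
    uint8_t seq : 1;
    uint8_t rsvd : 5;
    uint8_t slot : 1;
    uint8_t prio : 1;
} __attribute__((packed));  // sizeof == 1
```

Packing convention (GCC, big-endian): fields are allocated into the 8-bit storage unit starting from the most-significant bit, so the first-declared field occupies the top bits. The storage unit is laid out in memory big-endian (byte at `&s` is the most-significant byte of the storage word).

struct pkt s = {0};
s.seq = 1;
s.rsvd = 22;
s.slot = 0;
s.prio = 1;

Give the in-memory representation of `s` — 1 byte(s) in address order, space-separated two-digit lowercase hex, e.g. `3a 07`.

seq (1b) val=1 bits=0x1 at bit 7: 0x80
rsvd (5b) val=22 bits=0x16 at bit 2: 0xd8
slot (1b) val=0 bits=0x0 at bit 1: 0xd8
prio (1b) val=1 bits=0x1 at bit 0: 0xd9
word = 0xd9 → big-endian bytes:
  [0]=0xd9

d9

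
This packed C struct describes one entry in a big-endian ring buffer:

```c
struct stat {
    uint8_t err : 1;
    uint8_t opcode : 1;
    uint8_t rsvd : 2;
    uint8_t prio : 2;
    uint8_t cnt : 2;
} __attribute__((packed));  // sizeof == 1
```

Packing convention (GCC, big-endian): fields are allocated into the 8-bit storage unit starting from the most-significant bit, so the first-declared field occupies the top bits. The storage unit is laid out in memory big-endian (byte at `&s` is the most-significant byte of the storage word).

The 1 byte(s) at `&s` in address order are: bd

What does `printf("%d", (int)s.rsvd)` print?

3

[0]=0xbd (big-endian) → word 0xbd
err [7+:1] = (word>>7) & 0x1 = 1
opcode [6+:1] = (word>>6) & 0x1 = 0
rsvd [4+:2] = (word>>4) & 0x3 = 3  ←
prio [2+:2] = (word>>2) & 0x3 = 3
cnt [0+:2] = (word>>0) & 0x3 = 1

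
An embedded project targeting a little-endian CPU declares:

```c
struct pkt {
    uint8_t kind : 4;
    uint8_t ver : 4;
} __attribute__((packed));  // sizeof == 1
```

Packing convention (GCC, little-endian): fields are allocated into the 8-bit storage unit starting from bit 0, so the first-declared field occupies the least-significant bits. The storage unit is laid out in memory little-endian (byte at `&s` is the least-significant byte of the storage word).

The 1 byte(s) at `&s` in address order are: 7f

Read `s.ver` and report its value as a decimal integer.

7

[0]=0x7f (little-endian) → word 0x7f
kind [0+:4] = (word>>0) & 0xf = 15
ver [4+:4] = (word>>4) & 0xf = 7  ←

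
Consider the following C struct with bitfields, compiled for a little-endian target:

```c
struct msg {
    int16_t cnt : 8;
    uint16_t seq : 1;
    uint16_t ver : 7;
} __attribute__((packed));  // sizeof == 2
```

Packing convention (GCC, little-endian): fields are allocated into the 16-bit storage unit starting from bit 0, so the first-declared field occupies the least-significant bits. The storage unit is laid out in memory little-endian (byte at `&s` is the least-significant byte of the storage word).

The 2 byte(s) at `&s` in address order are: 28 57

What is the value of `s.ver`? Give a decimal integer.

43

[0]=0x28 [1]=0x57 (little-endian) → word 0x5728
cnt [0+:8] = (word>>0) & 0xff = 40
seq [8+:1] = (word>>8) & 0x1 = 1
ver [9+:7] = (word>>9) & 0x7f = 43  ←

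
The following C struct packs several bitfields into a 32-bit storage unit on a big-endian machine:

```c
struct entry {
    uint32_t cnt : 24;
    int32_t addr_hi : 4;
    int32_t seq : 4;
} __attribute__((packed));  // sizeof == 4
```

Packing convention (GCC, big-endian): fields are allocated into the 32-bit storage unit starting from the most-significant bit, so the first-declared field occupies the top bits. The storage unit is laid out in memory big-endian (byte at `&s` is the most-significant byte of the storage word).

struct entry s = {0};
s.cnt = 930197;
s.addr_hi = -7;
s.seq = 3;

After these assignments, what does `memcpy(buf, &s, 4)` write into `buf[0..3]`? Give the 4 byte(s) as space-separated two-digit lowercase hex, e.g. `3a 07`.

cnt:24 = 930197 → 0xe3195 << 8 → word 0x0e319500
addr_hi:4 = -7 → 0x9 << 4 → word 0x0e319590
seq:4 = 3 → 0x3 << 0 → word 0x0e319593
word = 0x0e319593 → big-endian bytes:
  [0]=0x0e  [1]=0x31  [2]=0x95  [3]=0x93

0e 31 95 93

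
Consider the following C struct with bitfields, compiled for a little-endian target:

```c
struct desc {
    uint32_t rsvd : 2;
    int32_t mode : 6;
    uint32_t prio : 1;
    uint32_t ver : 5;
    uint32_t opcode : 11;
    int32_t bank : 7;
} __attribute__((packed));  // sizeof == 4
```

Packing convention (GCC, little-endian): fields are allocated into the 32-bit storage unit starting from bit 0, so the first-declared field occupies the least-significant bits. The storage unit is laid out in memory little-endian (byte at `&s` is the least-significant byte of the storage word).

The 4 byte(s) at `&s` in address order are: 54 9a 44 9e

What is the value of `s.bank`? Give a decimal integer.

[0]=0x54 [1]=0x9a [2]=0x44 [3]=0x9e (little-endian) → word 0x9e449a54
rsvd [0+:2] = (word>>0) & 0x3 = 0
mode [2+:6] = (word>>2) & 0x3f = 21
prio [8+:1] = (word>>8) & 0x1 = 0
ver [9+:5] = (word>>9) & 0x1f = 13
opcode [14+:11] = (word>>14) & 0x7ff = 274
bank [25+:7] = (word>>25) & 0x7f = 79  ←
bank signed 7b, MSB=1: 79 - 128 = -49

-49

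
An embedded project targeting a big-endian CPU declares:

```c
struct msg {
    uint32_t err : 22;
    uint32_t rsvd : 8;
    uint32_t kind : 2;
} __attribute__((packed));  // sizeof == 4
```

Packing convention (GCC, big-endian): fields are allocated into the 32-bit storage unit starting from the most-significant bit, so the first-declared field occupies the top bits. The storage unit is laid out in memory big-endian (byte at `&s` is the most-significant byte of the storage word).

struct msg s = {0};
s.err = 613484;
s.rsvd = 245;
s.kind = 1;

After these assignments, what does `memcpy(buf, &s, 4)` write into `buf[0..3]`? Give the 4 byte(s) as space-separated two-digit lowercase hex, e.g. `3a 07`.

[10+:22] err=613484 & 0x3fffff = 0x95c6c; word=0x2571b000
[2+:8] rsvd=245 & 0xff = 0xf5; word=0x2571b3d4
[0+:2] kind=1 & 0x3 = 0x1; word=0x2571b3d5
word = 0x2571b3d5 → big-endian bytes:
  [0]=0x25  [1]=0x71  [2]=0xb3  [3]=0xd5

25 71 b3 d5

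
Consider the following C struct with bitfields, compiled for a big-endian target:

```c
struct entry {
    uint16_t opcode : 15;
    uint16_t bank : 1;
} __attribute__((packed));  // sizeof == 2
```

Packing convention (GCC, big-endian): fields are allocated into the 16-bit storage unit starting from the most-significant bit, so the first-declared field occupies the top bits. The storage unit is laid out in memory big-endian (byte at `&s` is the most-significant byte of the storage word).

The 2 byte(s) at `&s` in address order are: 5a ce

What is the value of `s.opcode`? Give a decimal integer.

[0]=0x5a [1]=0xce (big-endian) → word 0x5ace
opcode:15 @ bit 1 → (0x5ace>>1)&0x7fff = 0x2d67  ←
bank:1 @ bit 0 → (0x5ace>>0)&0x1 = 0x0

11623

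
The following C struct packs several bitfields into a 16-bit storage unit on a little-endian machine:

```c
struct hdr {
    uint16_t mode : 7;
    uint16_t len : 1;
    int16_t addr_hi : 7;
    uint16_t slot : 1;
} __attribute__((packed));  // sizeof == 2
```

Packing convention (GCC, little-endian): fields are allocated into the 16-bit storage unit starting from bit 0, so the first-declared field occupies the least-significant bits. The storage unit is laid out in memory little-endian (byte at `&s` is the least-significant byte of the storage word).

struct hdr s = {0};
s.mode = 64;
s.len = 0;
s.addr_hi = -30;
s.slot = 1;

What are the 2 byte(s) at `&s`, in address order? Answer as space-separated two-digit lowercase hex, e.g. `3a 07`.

[0+:7] mode=64 & 0x7f = 0x40; word=0x0040
[7+:1] len=0 & 0x1 = 0x0; word=0x0040
[8+:7] addr_hi=-30 & 0x7f = 0x62; word=0x6240
[15+:1] slot=1 & 0x1 = 0x1; word=0xe240
word = 0xe240 → little-endian bytes:
  [0]=0x40  [1]=0xe2

40 e2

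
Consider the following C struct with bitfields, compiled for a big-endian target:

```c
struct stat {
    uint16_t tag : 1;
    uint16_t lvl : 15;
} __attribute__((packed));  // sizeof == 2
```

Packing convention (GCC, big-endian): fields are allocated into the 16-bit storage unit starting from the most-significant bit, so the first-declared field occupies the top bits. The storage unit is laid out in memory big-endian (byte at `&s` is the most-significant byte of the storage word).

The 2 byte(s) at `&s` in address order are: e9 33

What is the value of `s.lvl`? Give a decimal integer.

[0]=0xe9 [1]=0x33 (big-endian) → word 0xe933
tag:1 @ bit 15 → (0xe933>>15)&0x1 = 0x1
lvl:15 @ bit 0 → (0xe933>>0)&0x7fff = 0x6933  ←

26931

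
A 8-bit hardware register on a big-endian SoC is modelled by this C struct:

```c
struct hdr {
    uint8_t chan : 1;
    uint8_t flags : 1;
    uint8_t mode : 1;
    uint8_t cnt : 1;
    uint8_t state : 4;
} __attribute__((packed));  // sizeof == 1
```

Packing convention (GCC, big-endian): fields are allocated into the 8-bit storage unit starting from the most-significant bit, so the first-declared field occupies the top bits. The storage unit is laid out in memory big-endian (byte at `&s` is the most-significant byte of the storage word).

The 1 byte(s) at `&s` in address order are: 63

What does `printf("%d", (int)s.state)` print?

3

[0]=0x63 (big-endian) → word 0x63
chan [7+:1] = (word>>7) & 0x1 = 0
flags [6+:1] = (word>>6) & 0x1 = 1
mode [5+:1] = (word>>5) & 0x1 = 1
cnt [4+:1] = (word>>4) & 0x1 = 0
state [0+:4] = (word>>0) & 0xf = 3  ←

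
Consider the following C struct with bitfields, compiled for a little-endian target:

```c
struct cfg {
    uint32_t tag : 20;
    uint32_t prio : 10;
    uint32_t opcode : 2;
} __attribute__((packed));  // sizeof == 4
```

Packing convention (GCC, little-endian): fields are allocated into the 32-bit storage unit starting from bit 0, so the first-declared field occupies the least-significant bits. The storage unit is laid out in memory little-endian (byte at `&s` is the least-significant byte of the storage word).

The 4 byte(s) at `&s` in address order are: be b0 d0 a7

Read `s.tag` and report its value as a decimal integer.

[0]=0xbe [1]=0xb0 [2]=0xd0 [3]=0xa7 (little-endian) → word 0xa7d0b0be
tag:20 @ bit 0 → (0xa7d0b0be>>0)&0xfffff = 0xb0be  ←
prio:10 @ bit 20 → (0xa7d0b0be>>20)&0x3ff = 0x27d
opcode:2 @ bit 30 → (0xa7d0b0be>>30)&0x3 = 0x2

45246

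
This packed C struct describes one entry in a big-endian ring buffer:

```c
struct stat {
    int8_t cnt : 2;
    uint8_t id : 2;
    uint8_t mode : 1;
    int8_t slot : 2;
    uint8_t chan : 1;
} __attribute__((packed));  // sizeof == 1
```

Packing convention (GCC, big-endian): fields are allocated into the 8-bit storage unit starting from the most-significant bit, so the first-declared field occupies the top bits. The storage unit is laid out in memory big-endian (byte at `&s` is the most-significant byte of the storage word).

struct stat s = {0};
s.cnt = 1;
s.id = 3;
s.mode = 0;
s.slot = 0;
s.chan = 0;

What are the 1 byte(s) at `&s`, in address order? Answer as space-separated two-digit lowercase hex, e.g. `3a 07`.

cnt (2b) val=1 bits=0x1 at bit 6: 0x40
id (2b) val=3 bits=0x3 at bit 4: 0x70
mode (1b) val=0 bits=0x0 at bit 3: 0x70
slot (2b) val=0 bits=0x0 at bit 1: 0x70
chan (1b) val=0 bits=0x0 at bit 0: 0x70
word = 0x70 → big-endian bytes:
  [0]=0x70

70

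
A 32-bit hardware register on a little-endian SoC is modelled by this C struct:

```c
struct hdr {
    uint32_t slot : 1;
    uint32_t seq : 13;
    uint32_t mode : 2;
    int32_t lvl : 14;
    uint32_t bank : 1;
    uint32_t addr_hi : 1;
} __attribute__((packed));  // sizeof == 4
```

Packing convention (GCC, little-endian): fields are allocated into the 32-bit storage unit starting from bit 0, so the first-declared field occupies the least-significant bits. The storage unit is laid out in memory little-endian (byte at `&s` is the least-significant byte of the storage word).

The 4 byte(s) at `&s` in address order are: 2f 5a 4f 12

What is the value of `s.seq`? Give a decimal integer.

[0]=0x2f [1]=0x5a [2]=0x4f [3]=0x12 (little-endian) → word 0x124f5a2f
slot [0+:1] = (word>>0) & 0x1 = 1
seq [1+:13] = (word>>1) & 0x1fff = 3351  ←
mode [14+:2] = (word>>14) & 0x3 = 1
lvl [16+:14] = (word>>16) & 0x3fff = 4687
bank [30+:1] = (word>>30) & 0x1 = 0
addr_hi [31+:1] = (word>>31) & 0x1 = 0

3351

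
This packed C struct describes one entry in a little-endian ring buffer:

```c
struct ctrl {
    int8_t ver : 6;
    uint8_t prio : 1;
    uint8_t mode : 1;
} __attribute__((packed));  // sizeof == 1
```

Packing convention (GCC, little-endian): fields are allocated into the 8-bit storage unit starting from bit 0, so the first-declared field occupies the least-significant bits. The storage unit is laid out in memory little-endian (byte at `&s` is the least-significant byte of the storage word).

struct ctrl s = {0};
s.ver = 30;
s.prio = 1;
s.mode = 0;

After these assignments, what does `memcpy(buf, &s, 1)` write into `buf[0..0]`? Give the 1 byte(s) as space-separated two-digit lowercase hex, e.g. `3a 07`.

5e

ver:6 = 30 → 0x1e << 0 → word 0x1e
prio:1 = 1 → 0x1 << 6 → word 0x5e
mode:1 = 0 → 0x0 << 7 → word 0x5e
word = 0x5e → little-endian bytes:
  [0]=0x5e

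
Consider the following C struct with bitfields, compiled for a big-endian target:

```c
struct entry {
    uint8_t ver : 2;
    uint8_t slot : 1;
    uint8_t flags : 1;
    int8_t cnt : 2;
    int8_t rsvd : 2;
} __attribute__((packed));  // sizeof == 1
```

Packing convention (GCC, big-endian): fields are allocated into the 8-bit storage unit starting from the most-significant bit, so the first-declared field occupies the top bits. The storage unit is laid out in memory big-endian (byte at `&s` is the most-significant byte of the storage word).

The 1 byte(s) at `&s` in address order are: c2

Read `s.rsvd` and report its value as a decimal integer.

-2

[0]=0xc2 (big-endian) → word 0xc2
ver [6+:2] = (word>>6) & 0x3 = 3
slot [5+:1] = (word>>5) & 0x1 = 0
flags [4+:1] = (word>>4) & 0x1 = 0
cnt [2+:2] = (word>>2) & 0x3 = 0
rsvd [0+:2] = (word>>0) & 0x3 = 2  ←
rsvd signed 2b, MSB=1: 2 - 4 = -2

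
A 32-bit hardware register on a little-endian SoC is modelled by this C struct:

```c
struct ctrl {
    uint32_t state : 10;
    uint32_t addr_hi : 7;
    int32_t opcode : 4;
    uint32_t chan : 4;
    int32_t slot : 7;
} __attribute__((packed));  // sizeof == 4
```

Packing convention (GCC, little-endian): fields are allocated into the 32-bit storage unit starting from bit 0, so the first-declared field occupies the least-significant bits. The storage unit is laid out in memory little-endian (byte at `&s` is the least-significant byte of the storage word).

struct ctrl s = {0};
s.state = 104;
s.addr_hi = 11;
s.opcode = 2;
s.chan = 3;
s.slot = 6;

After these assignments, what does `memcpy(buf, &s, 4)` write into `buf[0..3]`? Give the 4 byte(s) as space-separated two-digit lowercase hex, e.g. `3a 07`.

68 2c 64 0c

state:10 = 104 → 0x68 << 0 → word 0x00000068
addr_hi:7 = 11 → 0xb << 10 → word 0x00002c68
opcode:4 = 2 → 0x2 << 17 → word 0x00042c68
chan:4 = 3 → 0x3 << 21 → word 0x00642c68
slot:7 = 6 → 0x6 << 25 → word 0x0c642c68
word = 0x0c642c68 → little-endian bytes:
  [0]=0x68  [1]=0x2c  [2]=0x64  [3]=0x0c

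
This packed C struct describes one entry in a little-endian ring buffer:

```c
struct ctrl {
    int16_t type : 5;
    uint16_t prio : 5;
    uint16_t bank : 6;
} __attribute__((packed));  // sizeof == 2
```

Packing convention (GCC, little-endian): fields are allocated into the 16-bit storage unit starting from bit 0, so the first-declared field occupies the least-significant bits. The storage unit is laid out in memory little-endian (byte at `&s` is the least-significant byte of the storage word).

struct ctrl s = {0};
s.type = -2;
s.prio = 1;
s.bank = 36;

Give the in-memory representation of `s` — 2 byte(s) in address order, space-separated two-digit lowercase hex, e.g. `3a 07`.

type:5 = -2 → 0x1e << 0 → word 0x001e
prio:5 = 1 → 0x1 << 5 → word 0x003e
bank:6 = 36 → 0x24 << 10 → word 0x903e
word = 0x903e → little-endian bytes:
  [0]=0x3e  [1]=0x90

3e 90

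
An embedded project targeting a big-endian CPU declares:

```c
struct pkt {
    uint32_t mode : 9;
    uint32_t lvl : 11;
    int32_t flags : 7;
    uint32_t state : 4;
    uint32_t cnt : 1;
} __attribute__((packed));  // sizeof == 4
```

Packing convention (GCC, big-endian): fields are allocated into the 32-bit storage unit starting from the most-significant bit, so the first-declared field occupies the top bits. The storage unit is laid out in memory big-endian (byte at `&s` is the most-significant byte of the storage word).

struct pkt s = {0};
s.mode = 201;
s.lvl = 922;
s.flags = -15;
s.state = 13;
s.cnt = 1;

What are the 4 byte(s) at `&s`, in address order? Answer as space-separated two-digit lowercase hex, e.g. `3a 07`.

64 b9 ae 3b

[23+:9] mode=201 & 0x1ff = 0xc9; word=0x64800000
[12+:11] lvl=922 & 0x7ff = 0x39a; word=0x64b9a000
[5+:7] flags=-15 & 0x7f = 0x71; word=0x64b9ae20
[1+:4] state=13 & 0xf = 0xd; word=0x64b9ae3a
[0+:1] cnt=1 & 0x1 = 0x1; word=0x64b9ae3b
word = 0x64b9ae3b → big-endian bytes:
  [0]=0x64  [1]=0xb9  [2]=0xae  [3]=0x3b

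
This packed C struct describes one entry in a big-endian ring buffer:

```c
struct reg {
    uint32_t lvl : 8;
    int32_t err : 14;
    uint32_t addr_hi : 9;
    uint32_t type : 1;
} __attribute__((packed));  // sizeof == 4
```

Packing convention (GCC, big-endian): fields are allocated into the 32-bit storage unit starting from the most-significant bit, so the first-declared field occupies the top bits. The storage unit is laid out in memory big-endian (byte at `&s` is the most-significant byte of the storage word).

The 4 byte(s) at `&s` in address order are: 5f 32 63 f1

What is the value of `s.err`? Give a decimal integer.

3224

[0]=0x5f [1]=0x32 [2]=0x63 [3]=0xf1 (big-endian) → word 0x5f3263f1
lvl:8 @ bit 24 → (0x5f3263f1>>24)&0xff = 0x5f
err:14 @ bit 10 → (0x5f3263f1>>10)&0x3fff = 0xc98  ←
addr_hi:9 @ bit 1 → (0x5f3263f1>>1)&0x1ff = 0x1f8
type:1 @ bit 0 → (0x5f3263f1>>0)&0x1 = 0x1
err signed 14b, MSB=0: value = 3224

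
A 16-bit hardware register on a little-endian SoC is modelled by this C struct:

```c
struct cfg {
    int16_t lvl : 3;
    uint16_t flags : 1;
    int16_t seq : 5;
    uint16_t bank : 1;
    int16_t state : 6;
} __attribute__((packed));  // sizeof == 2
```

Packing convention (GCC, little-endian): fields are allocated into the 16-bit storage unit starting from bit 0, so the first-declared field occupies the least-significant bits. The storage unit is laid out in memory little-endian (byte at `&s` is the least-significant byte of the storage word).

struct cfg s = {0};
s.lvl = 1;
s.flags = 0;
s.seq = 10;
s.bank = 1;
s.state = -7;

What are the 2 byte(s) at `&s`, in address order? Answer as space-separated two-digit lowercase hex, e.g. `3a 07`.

lvl:3 = 1 → 0x1 << 0 → word 0x0001
flags:1 = 0 → 0x0 << 3 → word 0x0001
seq:5 = 10 → 0xa << 4 → word 0x00a1
bank:1 = 1 → 0x1 << 9 → word 0x02a1
state:6 = -7 → 0x39 << 10 → word 0xe6a1
word = 0xe6a1 → little-endian bytes:
  [0]=0xa1  [1]=0xe6

a1 e6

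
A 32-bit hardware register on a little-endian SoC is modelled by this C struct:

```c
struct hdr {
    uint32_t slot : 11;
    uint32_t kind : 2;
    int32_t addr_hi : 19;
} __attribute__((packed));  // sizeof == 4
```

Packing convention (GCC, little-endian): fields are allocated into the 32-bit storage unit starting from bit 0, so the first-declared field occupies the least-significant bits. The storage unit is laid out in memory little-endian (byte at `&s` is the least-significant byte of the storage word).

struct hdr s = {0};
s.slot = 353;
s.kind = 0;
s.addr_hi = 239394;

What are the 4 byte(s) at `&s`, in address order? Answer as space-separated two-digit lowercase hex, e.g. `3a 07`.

slot (11b) val=353 bits=0x161 at bit 0: 0x00000161
kind (2b) val=0 bits=0x0 at bit 11: 0x00000161
addr_hi (19b) val=239394 bits=0x3a722 at bit 13: 0x74e44161
word = 0x74e44161 → little-endian bytes:
  [0]=0x61  [1]=0x41  [2]=0xe4  [3]=0x74

61 41 e4 74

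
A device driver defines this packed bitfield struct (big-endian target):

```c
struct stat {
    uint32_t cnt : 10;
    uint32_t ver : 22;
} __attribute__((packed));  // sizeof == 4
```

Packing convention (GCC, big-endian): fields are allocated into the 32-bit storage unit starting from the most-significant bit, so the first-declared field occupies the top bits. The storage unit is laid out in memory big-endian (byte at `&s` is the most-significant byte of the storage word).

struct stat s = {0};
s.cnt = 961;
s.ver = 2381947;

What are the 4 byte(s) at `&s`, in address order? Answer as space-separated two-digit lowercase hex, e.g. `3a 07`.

f0 64 58 7b

[22+:10] cnt=961 & 0x3ff = 0x3c1; word=0xf0400000
[0+:22] ver=2381947 & 0x3fffff = 0x24587b; word=0xf064587b
word = 0xf064587b → big-endian bytes:
  [0]=0xf0  [1]=0x64  [2]=0x58  [3]=0x7b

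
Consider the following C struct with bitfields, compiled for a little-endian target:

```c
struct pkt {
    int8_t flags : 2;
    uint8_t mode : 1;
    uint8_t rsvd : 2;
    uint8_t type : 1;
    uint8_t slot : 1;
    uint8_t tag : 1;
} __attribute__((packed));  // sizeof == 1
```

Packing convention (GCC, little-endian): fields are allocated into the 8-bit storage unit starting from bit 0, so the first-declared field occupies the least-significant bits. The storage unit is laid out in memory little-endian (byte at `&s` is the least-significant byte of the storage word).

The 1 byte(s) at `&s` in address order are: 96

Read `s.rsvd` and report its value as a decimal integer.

[0]=0x96 (little-endian) → word 0x96
flags:2 @ bit 0 → (0x96>>0)&0x3 = 0x2
mode:1 @ bit 2 → (0x96>>2)&0x1 = 0x1
rsvd:2 @ bit 3 → (0x96>>3)&0x3 = 0x2  ←
type:1 @ bit 5 → (0x96>>5)&0x1 = 0x0
slot:1 @ bit 6 → (0x96>>6)&0x1 = 0x0
tag:1 @ bit 7 → (0x96>>7)&0x1 = 0x1

2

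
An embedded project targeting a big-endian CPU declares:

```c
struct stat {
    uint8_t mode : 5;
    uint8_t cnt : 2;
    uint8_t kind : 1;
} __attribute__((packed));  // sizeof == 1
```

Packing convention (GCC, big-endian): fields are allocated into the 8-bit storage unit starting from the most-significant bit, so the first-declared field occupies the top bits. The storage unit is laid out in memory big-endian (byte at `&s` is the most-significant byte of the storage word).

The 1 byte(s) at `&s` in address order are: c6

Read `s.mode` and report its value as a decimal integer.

[0]=0xc6 (big-endian) → word 0xc6
mode:5 @ bit 3 → (0xc6>>3)&0x1f = 0x18  ←
cnt:2 @ bit 1 → (0xc6>>1)&0x3 = 0x3
kind:1 @ bit 0 → (0xc6>>0)&0x1 = 0x0

24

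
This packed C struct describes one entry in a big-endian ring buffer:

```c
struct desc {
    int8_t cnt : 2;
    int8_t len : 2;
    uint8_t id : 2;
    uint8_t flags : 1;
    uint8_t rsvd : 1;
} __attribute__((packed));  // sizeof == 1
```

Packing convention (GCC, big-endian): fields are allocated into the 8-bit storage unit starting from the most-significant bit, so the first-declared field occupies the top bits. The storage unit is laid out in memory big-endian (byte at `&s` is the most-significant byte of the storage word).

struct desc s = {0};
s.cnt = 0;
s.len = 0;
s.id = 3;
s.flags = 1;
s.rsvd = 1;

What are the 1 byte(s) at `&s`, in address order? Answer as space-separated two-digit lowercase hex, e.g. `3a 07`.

0f

[6+:2] cnt=0 & 0x3 = 0x0; word=0x00
[4+:2] len=0 & 0x3 = 0x0; word=0x00
[2+:2] id=3 & 0x3 = 0x3; word=0x0c
[1+:1] flags=1 & 0x1 = 0x1; word=0x0e
[0+:1] rsvd=1 & 0x1 = 0x1; word=0x0f
word = 0x0f → big-endian bytes:
  [0]=0x0f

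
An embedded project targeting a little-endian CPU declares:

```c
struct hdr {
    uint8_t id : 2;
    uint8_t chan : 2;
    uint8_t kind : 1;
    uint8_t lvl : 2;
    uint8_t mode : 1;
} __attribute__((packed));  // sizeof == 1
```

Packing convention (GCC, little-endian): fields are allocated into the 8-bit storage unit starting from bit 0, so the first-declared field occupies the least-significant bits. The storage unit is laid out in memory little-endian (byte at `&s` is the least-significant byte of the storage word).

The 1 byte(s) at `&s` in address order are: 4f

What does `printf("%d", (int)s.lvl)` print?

[0]=0x4f (little-endian) → word 0x4f
id [0+:2] = (word>>0) & 0x3 = 3
chan [2+:2] = (word>>2) & 0x3 = 3
kind [4+:1] = (word>>4) & 0x1 = 0
lvl [5+:2] = (word>>5) & 0x3 = 2  ←
mode [7+:1] = (word>>7) & 0x1 = 0

2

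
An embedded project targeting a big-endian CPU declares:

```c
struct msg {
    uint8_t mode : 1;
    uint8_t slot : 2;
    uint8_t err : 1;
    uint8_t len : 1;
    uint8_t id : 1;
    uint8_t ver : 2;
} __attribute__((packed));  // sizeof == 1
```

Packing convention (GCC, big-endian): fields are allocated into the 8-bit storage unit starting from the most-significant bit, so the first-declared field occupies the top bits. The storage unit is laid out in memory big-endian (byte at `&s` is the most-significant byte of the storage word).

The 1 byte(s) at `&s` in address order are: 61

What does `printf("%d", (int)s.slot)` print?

[0]=0x61 (big-endian) → word 0x61
mode:1 @ bit 7 → (0x61>>7)&0x1 = 0x0
slot:2 @ bit 5 → (0x61>>5)&0x3 = 0x3  ←
err:1 @ bit 4 → (0x61>>4)&0x1 = 0x0
len:1 @ bit 3 → (0x61>>3)&0x1 = 0x0
id:1 @ bit 2 → (0x61>>2)&0x1 = 0x0
ver:2 @ bit 0 → (0x61>>0)&0x3 = 0x1

3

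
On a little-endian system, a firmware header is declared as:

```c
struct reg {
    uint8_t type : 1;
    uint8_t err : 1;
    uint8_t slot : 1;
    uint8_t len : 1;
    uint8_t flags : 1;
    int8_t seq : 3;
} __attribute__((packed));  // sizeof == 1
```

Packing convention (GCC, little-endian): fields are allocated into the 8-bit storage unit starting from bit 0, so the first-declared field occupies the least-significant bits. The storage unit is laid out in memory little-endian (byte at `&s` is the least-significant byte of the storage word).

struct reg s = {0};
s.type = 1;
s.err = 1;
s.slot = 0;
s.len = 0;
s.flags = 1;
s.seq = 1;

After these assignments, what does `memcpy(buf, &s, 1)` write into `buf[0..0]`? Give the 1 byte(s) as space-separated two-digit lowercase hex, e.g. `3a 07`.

type (1b) val=1 bits=0x1 at bit 0: 0x01
err (1b) val=1 bits=0x1 at bit 1: 0x03
slot (1b) val=0 bits=0x0 at bit 2: 0x03
len (1b) val=0 bits=0x0 at bit 3: 0x03
flags (1b) val=1 bits=0x1 at bit 4: 0x13
seq (3b) val=1 bits=0x1 at bit 5: 0x33
word = 0x33 → little-endian bytes:
  [0]=0x33

33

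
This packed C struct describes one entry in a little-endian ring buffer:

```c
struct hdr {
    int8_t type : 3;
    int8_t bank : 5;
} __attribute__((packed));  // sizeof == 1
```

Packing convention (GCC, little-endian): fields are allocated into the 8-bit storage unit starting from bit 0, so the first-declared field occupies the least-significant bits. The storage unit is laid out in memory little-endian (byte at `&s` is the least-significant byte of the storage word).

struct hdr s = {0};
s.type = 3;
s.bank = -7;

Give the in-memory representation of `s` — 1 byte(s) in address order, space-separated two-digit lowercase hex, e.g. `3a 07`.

[0+:3] type=3 & 0x7 = 0x3; word=0x03
[3+:5] bank=-7 & 0x1f = 0x19; word=0xcb
word = 0xcb → little-endian bytes:
  [0]=0xcb

cb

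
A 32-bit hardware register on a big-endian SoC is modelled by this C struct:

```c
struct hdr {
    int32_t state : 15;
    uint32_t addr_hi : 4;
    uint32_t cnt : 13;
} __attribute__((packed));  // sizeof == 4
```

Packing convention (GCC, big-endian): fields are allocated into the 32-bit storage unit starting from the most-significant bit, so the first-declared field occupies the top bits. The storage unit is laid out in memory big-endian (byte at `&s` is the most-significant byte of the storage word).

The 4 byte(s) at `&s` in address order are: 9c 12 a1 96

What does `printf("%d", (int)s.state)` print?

-12791

[0]=0x9c [1]=0x12 [2]=0xa1 [3]=0x96 (big-endian) → word 0x9c12a196
state [17+:15] = (word>>17) & 0x7fff = 19977  ←
addr_hi [13+:4] = (word>>13) & 0xf = 5
cnt [0+:13] = (word>>0) & 0x1fff = 406
state signed 15b, MSB=1: 19977 - 32768 = -12791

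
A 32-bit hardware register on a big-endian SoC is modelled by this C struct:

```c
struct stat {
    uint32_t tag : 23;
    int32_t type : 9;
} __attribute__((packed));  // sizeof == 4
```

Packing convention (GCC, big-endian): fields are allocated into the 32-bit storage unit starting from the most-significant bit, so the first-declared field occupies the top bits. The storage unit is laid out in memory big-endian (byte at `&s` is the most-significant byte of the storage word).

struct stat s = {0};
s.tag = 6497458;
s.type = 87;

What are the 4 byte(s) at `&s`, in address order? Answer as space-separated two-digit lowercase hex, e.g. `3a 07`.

tag:23 = 6497458 → 0x6324b2 << 9 → word 0xc6496400
type:9 = 87 → 0x57 << 0 → word 0xc6496457
word = 0xc6496457 → big-endian bytes:
  [0]=0xc6  [1]=0x49  [2]=0x64  [3]=0x57

c6 49 64 57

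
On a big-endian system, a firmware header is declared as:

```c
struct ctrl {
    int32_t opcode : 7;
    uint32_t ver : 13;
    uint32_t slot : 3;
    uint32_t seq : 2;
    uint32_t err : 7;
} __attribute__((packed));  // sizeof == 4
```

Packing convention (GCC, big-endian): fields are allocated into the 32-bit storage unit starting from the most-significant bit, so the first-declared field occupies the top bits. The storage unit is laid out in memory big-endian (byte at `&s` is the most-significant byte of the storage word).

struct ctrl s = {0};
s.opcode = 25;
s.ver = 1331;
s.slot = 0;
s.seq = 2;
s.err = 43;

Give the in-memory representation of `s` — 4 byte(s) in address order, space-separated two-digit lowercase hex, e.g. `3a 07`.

32 53 31 2b

opcode:7 = 25 → 0x19 << 25 → word 0x32000000
ver:13 = 1331 → 0x533 << 12 → word 0x32533000
slot:3 = 0 → 0x0 << 9 → word 0x32533000
seq:2 = 2 → 0x2 << 7 → word 0x32533100
err:7 = 43 → 0x2b << 0 → word 0x3253312b
word = 0x3253312b → big-endian bytes:
  [0]=0x32  [1]=0x53  [2]=0x31  [3]=0x2b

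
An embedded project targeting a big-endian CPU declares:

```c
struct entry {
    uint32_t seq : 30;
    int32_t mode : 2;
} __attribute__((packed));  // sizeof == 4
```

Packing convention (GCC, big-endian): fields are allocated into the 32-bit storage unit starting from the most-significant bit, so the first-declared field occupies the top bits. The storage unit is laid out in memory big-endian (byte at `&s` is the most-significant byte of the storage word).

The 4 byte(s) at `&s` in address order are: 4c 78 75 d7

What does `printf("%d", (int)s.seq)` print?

320740725

[0]=0x4c [1]=0x78 [2]=0x75 [3]=0xd7 (big-endian) → word 0x4c7875d7
seq [2+:30] = (word>>2) & 0x3fffffff = 320740725  ←
mode [0+:2] = (word>>0) & 0x3 = 3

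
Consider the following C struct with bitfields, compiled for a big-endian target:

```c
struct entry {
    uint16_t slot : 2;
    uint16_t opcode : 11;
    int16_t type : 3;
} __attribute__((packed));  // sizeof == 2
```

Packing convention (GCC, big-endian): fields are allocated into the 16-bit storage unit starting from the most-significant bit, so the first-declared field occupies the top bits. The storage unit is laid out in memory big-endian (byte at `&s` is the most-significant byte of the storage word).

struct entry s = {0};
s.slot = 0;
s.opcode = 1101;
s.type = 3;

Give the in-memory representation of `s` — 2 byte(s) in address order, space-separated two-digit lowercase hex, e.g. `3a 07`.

slot (2b) val=0 bits=0x0 at bit 14: 0x0000
opcode (11b) val=1101 bits=0x44d at bit 3: 0x2268
type (3b) val=3 bits=0x3 at bit 0: 0x226b
word = 0x226b → big-endian bytes:
  [0]=0x22  [1]=0x6b

22 6b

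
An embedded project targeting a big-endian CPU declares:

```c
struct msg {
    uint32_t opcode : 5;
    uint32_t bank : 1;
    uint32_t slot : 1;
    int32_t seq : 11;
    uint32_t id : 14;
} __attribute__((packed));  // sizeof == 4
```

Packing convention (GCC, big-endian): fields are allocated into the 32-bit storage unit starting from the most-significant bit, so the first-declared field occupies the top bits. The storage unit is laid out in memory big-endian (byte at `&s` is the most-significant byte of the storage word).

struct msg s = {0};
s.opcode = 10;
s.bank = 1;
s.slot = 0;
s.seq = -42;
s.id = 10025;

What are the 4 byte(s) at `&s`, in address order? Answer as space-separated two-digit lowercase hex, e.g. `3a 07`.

[27+:5] opcode=10 & 0x1f = 0xa; word=0x50000000
[26+:1] bank=1 & 0x1 = 0x1; word=0x54000000
[25+:1] slot=0 & 0x1 = 0x0; word=0x54000000
[14+:11] seq=-42 & 0x7ff = 0x7d6; word=0x55f58000
[0+:14] id=10025 & 0x3fff = 0x2729; word=0x55f5a729
word = 0x55f5a729 → big-endian bytes:
  [0]=0x55  [1]=0xf5  [2]=0xa7  [3]=0x29

55 f5 a7 29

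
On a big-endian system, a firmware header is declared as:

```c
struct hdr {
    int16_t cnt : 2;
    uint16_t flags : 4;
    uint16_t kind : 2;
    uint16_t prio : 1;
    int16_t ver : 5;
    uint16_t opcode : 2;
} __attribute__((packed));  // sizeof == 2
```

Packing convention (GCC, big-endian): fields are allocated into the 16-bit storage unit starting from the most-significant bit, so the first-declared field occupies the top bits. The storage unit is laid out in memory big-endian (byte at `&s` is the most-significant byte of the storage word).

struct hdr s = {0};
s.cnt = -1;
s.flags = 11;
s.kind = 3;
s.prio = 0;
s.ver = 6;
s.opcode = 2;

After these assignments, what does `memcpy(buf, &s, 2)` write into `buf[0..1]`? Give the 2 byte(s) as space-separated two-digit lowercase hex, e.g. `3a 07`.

ef 1a

cnt:2 = -1 → 0x3 << 14 → word 0xc000
flags:4 = 11 → 0xb << 10 → word 0xec00
kind:2 = 3 → 0x3 << 8 → word 0xef00
prio:1 = 0 → 0x0 << 7 → word 0xef00
ver:5 = 6 → 0x6 << 2 → word 0xef18
opcode:2 = 2 → 0x2 << 0 → word 0xef1a
word = 0xef1a → big-endian bytes:
  [0]=0xef  [1]=0x1a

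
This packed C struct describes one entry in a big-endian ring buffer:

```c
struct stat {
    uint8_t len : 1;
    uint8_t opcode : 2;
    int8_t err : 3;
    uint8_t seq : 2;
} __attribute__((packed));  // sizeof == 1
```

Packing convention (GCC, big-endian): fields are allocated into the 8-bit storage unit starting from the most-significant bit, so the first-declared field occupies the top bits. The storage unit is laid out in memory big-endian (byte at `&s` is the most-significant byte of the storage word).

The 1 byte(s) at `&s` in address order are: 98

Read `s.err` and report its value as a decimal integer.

[0]=0x98 (big-endian) → word 0x98
len [7+:1] = (word>>7) & 0x1 = 1
opcode [5+:2] = (word>>5) & 0x3 = 0
err [2+:3] = (word>>2) & 0x7 = 6  ←
seq [0+:2] = (word>>0) & 0x3 = 0
err signed 3b, MSB=1: 6 - 8 = -2

-2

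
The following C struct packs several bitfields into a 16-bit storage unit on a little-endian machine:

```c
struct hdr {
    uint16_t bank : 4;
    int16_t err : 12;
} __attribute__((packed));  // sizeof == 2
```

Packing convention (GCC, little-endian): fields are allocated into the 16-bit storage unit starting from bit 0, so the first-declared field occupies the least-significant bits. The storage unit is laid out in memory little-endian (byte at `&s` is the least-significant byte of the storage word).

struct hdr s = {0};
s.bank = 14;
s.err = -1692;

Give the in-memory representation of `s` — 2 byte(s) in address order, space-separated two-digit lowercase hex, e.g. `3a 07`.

bank (4b) val=14 bits=0xe at bit 0: 0x000e
err (12b) val=-1692 bits=0x964 at bit 4: 0x964e
word = 0x964e → little-endian bytes:
  [0]=0x4e  [1]=0x96

4e 96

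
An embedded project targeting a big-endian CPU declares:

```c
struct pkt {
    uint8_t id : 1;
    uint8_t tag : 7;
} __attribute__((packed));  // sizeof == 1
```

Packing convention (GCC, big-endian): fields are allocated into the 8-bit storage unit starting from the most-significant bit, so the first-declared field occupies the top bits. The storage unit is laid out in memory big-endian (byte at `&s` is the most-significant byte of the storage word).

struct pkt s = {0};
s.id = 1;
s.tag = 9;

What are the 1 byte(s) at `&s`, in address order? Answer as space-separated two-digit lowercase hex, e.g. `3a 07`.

89

id:1 = 1 → 0x1 << 7 → word 0x80
tag:7 = 9 → 0x9 << 0 → word 0x89
word = 0x89 → big-endian bytes:
  [0]=0x89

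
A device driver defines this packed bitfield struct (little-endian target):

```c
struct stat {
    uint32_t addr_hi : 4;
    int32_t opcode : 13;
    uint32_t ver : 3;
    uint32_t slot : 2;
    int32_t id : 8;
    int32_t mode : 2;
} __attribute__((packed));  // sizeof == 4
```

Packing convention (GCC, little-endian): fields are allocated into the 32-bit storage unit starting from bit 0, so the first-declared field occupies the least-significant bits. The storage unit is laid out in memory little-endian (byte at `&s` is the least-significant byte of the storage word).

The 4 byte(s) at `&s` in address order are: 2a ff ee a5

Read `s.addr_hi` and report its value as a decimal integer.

10

[0]=0x2a [1]=0xff [2]=0xee [3]=0xa5 (little-endian) → word 0xa5eeff2a
addr_hi:4 @ bit 0 → (0xa5eeff2a>>0)&0xf = 0xa  ←
opcode:13 @ bit 4 → (0xa5eeff2a>>4)&0x1fff = 0xff2
ver:3 @ bit 17 → (0xa5eeff2a>>17)&0x7 = 0x7
slot:2 @ bit 20 → (0xa5eeff2a>>20)&0x3 = 0x2
id:8 @ bit 22 → (0xa5eeff2a>>22)&0xff = 0x97
mode:2 @ bit 30 → (0xa5eeff2a>>30)&0x3 = 0x2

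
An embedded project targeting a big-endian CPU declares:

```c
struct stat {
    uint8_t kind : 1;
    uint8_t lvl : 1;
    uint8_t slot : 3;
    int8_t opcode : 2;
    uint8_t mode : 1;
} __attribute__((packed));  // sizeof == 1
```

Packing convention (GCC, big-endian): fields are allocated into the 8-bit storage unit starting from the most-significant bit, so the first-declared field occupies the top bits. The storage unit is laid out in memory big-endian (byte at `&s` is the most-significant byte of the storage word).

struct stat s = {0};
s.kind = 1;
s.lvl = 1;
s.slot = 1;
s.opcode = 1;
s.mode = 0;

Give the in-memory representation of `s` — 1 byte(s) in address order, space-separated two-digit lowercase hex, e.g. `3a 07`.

kind (1b) val=1 bits=0x1 at bit 7: 0x80
lvl (1b) val=1 bits=0x1 at bit 6: 0xc0
slot (3b) val=1 bits=0x1 at bit 3: 0xc8
opcode (2b) val=1 bits=0x1 at bit 1: 0xca
mode (1b) val=0 bits=0x0 at bit 0: 0xca
word = 0xca → big-endian bytes:
  [0]=0xca

ca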